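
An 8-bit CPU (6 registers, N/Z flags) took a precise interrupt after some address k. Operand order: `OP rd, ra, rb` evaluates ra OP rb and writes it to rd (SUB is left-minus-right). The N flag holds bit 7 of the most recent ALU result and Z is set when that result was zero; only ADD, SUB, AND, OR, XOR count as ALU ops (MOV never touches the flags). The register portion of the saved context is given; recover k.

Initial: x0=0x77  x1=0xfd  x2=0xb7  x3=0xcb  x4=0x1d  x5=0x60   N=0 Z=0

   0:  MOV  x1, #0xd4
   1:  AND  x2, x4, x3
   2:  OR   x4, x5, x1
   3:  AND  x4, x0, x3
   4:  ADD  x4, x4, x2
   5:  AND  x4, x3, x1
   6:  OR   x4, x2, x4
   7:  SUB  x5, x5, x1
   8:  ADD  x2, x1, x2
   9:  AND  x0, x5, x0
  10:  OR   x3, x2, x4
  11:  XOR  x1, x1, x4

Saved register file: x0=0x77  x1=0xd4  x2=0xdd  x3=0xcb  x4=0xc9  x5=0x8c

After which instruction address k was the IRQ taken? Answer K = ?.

after  0: x0=0x77 x1=0xd4 x2=0xb7 x3=0xcb x4=0x1d x5=0x60  N=0 Z=0
after  1: x0=0x77 x1=0xd4 x2=0x09 x3=0xcb x4=0x1d x5=0x60  N=0 Z=0
after  2: x0=0x77 x1=0xd4 x2=0x09 x3=0xcb x4=0xf4 x5=0x60  N=1 Z=0
after  3: x0=0x77 x1=0xd4 x2=0x09 x3=0xcb x4=0x43 x5=0x60  N=0 Z=0
after  4: x0=0x77 x1=0xd4 x2=0x09 x3=0xcb x4=0x4c x5=0x60  N=0 Z=0
after  5: x0=0x77 x1=0xd4 x2=0x09 x3=0xcb x4=0xc0 x5=0x60  N=1 Z=0
after  6: x0=0x77 x1=0xd4 x2=0x09 x3=0xcb x4=0xc9 x5=0x60  N=1 Z=0
after  7: x0=0x77 x1=0xd4 x2=0x09 x3=0xcb x4=0xc9 x5=0x8c  N=1 Z=0
after  8: x0=0x77 x1=0xd4 x2=0xdd x3=0xcb x4=0xc9 x5=0x8c  N=1 Z=0
-- IRQ taken; context saved, return-PC = 9 --

K = 8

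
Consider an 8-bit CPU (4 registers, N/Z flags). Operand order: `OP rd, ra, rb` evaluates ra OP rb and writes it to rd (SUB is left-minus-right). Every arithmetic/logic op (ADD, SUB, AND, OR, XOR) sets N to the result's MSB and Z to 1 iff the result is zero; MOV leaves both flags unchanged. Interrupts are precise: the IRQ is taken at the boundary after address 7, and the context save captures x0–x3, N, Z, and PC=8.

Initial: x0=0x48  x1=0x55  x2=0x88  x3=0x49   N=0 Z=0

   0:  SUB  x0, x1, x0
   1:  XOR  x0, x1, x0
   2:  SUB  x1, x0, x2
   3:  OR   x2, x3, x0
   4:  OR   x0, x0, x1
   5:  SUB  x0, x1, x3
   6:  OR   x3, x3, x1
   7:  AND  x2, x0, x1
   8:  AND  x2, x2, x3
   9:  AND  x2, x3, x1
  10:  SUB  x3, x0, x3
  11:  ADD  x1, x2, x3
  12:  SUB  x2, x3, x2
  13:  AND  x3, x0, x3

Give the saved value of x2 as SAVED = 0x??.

SAVED = 0x80

after  0: x0=0x0d x1=0x55 x2=0x88 x3=0x49  N=0 Z=0
after  1: x0=0x58 x1=0x55 x2=0x88 x3=0x49  N=0 Z=0
after  2: x0=0x58 x1=0xd0 x2=0x88 x3=0x49  N=1 Z=0
after  3: x0=0x58 x1=0xd0 x2=0x59 x3=0x49  N=0 Z=0
after  4: x0=0xd8 x1=0xd0 x2=0x59 x3=0x49  N=1 Z=0
after  5: x0=0x87 x1=0xd0 x2=0x59 x3=0x49  N=1 Z=0
after  6: x0=0x87 x1=0xd0 x2=0x59 x3=0xd9  N=1 Z=0
after  7: x0=0x87 x1=0xd0 x2=0x80 x3=0xd9  N=1 Z=0
-- IRQ taken; context saved, return-PC = 8 --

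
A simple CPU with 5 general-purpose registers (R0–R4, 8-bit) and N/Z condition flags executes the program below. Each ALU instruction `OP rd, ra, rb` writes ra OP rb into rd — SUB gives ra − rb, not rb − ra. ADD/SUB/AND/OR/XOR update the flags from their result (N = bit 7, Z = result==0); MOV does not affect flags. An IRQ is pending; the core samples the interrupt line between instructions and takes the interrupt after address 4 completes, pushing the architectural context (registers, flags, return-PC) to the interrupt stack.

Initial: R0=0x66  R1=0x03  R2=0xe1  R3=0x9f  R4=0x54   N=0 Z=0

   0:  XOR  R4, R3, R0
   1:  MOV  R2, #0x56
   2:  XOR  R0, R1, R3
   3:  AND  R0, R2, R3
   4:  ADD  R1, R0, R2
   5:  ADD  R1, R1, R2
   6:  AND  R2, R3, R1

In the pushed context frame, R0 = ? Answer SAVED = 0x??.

after  0: R0=0x66 R1=0x03 R2=0xe1 R3=0x9f R4=0xf9  N=1 Z=0
after  1: R0=0x66 R1=0x03 R2=0x56 R3=0x9f R4=0xf9  N=1 Z=0
after  2: R0=0x9c R1=0x03 R2=0x56 R3=0x9f R4=0xf9  N=1 Z=0
after  3: R0=0x16 R1=0x03 R2=0x56 R3=0x9f R4=0xf9  N=0 Z=0
after  4: R0=0x16 R1=0x6c R2=0x56 R3=0x9f R4=0xf9  N=0 Z=0
-- IRQ taken; context saved, return-PC = 5 --

SAVED = 0x16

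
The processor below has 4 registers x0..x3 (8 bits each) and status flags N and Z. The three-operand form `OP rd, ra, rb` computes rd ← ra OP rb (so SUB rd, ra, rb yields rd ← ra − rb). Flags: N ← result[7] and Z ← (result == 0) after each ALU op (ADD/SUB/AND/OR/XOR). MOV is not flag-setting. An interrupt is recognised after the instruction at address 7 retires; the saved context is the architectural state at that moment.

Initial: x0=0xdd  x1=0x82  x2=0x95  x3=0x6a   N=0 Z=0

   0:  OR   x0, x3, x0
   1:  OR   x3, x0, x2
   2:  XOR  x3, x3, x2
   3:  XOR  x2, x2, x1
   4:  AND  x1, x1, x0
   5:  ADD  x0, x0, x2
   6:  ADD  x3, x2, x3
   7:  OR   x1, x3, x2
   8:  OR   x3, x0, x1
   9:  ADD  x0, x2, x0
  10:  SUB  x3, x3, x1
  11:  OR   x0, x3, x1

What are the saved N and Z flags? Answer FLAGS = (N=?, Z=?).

FLAGS = (N=1, Z=0)

after  0: x0=0xff x1=0x82 x2=0x95 x3=0x6a  N=1 Z=0
after  1: x0=0xff x1=0x82 x2=0x95 x3=0xff  N=1 Z=0
after  2: x0=0xff x1=0x82 x2=0x95 x3=0x6a  N=0 Z=0
after  3: x0=0xff x1=0x82 x2=0x17 x3=0x6a  N=0 Z=0
after  4: x0=0xff x1=0x82 x2=0x17 x3=0x6a  N=1 Z=0
after  5: x0=0x16 x1=0x82 x2=0x17 x3=0x6a  N=0 Z=0
after  6: x0=0x16 x1=0x82 x2=0x17 x3=0x81  N=1 Z=0
after  7: x0=0x16 x1=0x97 x2=0x17 x3=0x81  N=1 Z=0
-- IRQ taken; context saved, return-PC = 8 --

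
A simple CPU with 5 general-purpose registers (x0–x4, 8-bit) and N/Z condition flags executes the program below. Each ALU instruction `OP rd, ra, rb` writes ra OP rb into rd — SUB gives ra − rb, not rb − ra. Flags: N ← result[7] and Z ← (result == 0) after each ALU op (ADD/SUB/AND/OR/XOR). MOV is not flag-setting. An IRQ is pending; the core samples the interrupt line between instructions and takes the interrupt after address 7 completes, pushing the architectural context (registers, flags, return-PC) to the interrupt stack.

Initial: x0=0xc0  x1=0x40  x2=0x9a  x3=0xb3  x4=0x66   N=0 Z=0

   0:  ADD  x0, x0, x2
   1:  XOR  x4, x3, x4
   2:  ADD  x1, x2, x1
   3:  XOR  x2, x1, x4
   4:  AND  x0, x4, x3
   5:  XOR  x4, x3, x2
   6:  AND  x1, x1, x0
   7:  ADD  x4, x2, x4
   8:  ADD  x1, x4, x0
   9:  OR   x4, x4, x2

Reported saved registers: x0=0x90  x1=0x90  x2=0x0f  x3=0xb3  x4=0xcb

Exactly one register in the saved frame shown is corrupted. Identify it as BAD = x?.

after  0: x0=0x5a x1=0x40 x2=0x9a x3=0xb3 x4=0x66  N=0 Z=0
after  1: x0=0x5a x1=0x40 x2=0x9a x3=0xb3 x4=0xd5  N=1 Z=0
after  2: x0=0x5a x1=0xda x2=0x9a x3=0xb3 x4=0xd5  N=1 Z=0
after  3: x0=0x5a x1=0xda x2=0x0f x3=0xb3 x4=0xd5  N=0 Z=0
after  4: x0=0x91 x1=0xda x2=0x0f x3=0xb3 x4=0xd5  N=1 Z=0
after  5: x0=0x91 x1=0xda x2=0x0f x3=0xb3 x4=0xbc  N=1 Z=0
after  6: x0=0x91 x1=0x90 x2=0x0f x3=0xb3 x4=0xbc  N=1 Z=0
after  7: x0=0x91 x1=0x90 x2=0x0f x3=0xb3 x4=0xcb  N=1 Z=0
-- IRQ taken; context saved, return-PC = 8 --
mismatch: x0: reported 0x90 vs actual 0x91

BAD = x0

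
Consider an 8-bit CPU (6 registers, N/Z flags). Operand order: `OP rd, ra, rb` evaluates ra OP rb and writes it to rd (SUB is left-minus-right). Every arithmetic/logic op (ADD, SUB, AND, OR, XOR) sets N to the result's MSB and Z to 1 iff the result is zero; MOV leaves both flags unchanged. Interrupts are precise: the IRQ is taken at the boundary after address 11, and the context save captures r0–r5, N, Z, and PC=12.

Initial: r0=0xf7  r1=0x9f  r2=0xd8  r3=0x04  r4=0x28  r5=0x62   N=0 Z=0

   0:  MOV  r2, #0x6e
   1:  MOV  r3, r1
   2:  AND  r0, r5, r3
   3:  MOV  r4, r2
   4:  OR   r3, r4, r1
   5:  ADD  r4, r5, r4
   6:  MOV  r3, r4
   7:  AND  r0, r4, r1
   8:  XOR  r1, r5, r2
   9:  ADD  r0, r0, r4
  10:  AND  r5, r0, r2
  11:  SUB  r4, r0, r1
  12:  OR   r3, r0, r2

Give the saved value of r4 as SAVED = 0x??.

after  0: r0=0xf7 r1=0x9f r2=0x6e r3=0x04 r4=0x28 r5=0x62  N=0 Z=0
after  1: r0=0xf7 r1=0x9f r2=0x6e r3=0x9f r4=0x28 r5=0x62  N=0 Z=0
after  2: r0=0x02 r1=0x9f r2=0x6e r3=0x9f r4=0x28 r5=0x62  N=0 Z=0
after  3: r0=0x02 r1=0x9f r2=0x6e r3=0x9f r4=0x6e r5=0x62  N=0 Z=0
after  4: r0=0x02 r1=0x9f r2=0x6e r3=0xff r4=0x6e r5=0x62  N=1 Z=0
after  5: r0=0x02 r1=0x9f r2=0x6e r3=0xff r4=0xd0 r5=0x62  N=1 Z=0
after  6: r0=0x02 r1=0x9f r2=0x6e r3=0xd0 r4=0xd0 r5=0x62  N=1 Z=0
after  7: r0=0x90 r1=0x9f r2=0x6e r3=0xd0 r4=0xd0 r5=0x62  N=1 Z=0
after  8: r0=0x90 r1=0x0c r2=0x6e r3=0xd0 r4=0xd0 r5=0x62  N=0 Z=0
after  9: r0=0x60 r1=0x0c r2=0x6e r3=0xd0 r4=0xd0 r5=0x62  N=0 Z=0
after 10: r0=0x60 r1=0x0c r2=0x6e r3=0xd0 r4=0xd0 r5=0x60  N=0 Z=0
after 11: r0=0x60 r1=0x0c r2=0x6e r3=0xd0 r4=0x54 r5=0x60  N=0 Z=0
-- IRQ taken; context saved, return-PC = 12 --

SAVED = 0x54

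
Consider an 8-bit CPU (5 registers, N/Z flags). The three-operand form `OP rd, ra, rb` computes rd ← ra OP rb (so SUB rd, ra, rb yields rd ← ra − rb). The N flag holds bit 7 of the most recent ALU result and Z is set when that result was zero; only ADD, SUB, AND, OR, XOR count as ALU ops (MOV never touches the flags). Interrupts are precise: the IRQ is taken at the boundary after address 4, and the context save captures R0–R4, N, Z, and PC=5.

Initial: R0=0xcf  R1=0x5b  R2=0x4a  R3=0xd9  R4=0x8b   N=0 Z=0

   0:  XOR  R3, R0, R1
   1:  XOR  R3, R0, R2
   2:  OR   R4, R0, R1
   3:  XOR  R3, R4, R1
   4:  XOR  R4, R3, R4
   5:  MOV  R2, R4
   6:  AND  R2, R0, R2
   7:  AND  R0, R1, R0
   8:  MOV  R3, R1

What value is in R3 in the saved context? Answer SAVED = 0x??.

after  0: R0=0xcf R1=0x5b R2=0x4a R3=0x94 R4=0x8b  N=1 Z=0
after  1: R0=0xcf R1=0x5b R2=0x4a R3=0x85 R4=0x8b  N=1 Z=0
after  2: R0=0xcf R1=0x5b R2=0x4a R3=0x85 R4=0xdf  N=1 Z=0
after  3: R0=0xcf R1=0x5b R2=0x4a R3=0x84 R4=0xdf  N=1 Z=0
after  4: R0=0xcf R1=0x5b R2=0x4a R3=0x84 R4=0x5b  N=0 Z=0
-- IRQ taken; context saved, return-PC = 5 --

SAVED = 0x84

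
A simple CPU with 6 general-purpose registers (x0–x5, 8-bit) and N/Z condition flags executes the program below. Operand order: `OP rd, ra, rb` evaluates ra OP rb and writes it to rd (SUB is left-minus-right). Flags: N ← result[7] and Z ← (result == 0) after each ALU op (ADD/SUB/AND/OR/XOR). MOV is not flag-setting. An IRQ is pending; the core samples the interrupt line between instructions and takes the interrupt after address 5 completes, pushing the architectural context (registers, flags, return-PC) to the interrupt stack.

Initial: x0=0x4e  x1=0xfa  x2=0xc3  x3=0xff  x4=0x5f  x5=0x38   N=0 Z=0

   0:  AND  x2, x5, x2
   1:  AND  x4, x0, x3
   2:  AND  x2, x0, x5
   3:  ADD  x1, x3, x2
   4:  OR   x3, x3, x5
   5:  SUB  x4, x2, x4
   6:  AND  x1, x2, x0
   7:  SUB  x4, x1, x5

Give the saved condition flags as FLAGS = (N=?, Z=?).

after  0: x0=0x4e x1=0xfa x2=0x00 x3=0xff x4=0x5f x5=0x38  N=0 Z=1
after  1: x0=0x4e x1=0xfa x2=0x00 x3=0xff x4=0x4e x5=0x38  N=0 Z=0
after  2: x0=0x4e x1=0xfa x2=0x08 x3=0xff x4=0x4e x5=0x38  N=0 Z=0
after  3: x0=0x4e x1=0x07 x2=0x08 x3=0xff x4=0x4e x5=0x38  N=0 Z=0
after  4: x0=0x4e x1=0x07 x2=0x08 x3=0xff x4=0x4e x5=0x38  N=1 Z=0
after  5: x0=0x4e x1=0x07 x2=0x08 x3=0xff x4=0xba x5=0x38  N=1 Z=0
-- IRQ taken; context saved, return-PC = 6 --

FLAGS = (N=1, Z=0)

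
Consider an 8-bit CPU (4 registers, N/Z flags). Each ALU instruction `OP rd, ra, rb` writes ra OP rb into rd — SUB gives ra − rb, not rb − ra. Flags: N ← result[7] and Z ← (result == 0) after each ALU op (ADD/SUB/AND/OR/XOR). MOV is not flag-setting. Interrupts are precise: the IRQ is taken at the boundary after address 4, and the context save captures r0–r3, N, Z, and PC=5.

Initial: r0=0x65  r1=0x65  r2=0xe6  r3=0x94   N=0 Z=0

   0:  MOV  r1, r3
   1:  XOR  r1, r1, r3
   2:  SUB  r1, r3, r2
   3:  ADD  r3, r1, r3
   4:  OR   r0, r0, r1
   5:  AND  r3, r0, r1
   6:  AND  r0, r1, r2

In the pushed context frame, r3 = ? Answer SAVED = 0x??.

after  0: r0=0x65 r1=0x94 r2=0xe6 r3=0x94  N=0 Z=0
after  1: r0=0x65 r1=0x00 r2=0xe6 r3=0x94  N=0 Z=1
after  2: r0=0x65 r1=0xae r2=0xe6 r3=0x94  N=1 Z=0
after  3: r0=0x65 r1=0xae r2=0xe6 r3=0x42  N=0 Z=0
after  4: r0=0xef r1=0xae r2=0xe6 r3=0x42  N=1 Z=0
-- IRQ taken; context saved, return-PC = 5 --

SAVED = 0x42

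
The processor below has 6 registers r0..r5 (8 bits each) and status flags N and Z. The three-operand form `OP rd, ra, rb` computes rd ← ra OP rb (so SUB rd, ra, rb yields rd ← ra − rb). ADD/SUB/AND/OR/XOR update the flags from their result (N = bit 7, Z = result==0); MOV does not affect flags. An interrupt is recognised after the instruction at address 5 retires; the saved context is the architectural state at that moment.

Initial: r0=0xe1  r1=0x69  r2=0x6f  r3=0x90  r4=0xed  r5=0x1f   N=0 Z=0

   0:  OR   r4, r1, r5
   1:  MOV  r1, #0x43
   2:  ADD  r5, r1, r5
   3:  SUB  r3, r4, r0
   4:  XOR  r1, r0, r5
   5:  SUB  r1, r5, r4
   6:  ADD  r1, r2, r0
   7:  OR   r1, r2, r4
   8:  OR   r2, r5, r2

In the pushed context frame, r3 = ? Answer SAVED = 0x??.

after  0: r0=0xe1 r1=0x69 r2=0x6f r3=0x90 r4=0x7f r5=0x1f  N=0 Z=0
after  1: r0=0xe1 r1=0x43 r2=0x6f r3=0x90 r4=0x7f r5=0x1f  N=0 Z=0
after  2: r0=0xe1 r1=0x43 r2=0x6f r3=0x90 r4=0x7f r5=0x62  N=0 Z=0
after  3: r0=0xe1 r1=0x43 r2=0x6f r3=0x9e r4=0x7f r5=0x62  N=1 Z=0
after  4: r0=0xe1 r1=0x83 r2=0x6f r3=0x9e r4=0x7f r5=0x62  N=1 Z=0
after  5: r0=0xe1 r1=0xe3 r2=0x6f r3=0x9e r4=0x7f r5=0x62  N=1 Z=0
-- IRQ taken; context saved, return-PC = 6 --

SAVED = 0x9e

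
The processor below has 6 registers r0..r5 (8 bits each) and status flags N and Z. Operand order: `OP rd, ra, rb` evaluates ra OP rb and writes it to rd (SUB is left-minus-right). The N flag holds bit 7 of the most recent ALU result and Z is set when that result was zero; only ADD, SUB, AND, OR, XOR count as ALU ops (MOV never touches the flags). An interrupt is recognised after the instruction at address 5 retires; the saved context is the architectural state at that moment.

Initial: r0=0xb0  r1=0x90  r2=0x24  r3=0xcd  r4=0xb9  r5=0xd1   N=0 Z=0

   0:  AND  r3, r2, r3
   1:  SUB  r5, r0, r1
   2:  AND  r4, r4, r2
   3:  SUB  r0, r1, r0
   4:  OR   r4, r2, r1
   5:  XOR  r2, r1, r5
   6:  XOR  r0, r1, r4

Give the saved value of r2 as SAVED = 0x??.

after  0: r0=0xb0 r1=0x90 r2=0x24 r3=0x04 r4=0xb9 r5=0xd1  N=0 Z=0
after  1: r0=0xb0 r1=0x90 r2=0x24 r3=0x04 r4=0xb9 r5=0x20  N=0 Z=0
after  2: r0=0xb0 r1=0x90 r2=0x24 r3=0x04 r4=0x20 r5=0x20  N=0 Z=0
after  3: r0=0xe0 r1=0x90 r2=0x24 r3=0x04 r4=0x20 r5=0x20  N=1 Z=0
after  4: r0=0xe0 r1=0x90 r2=0x24 r3=0x04 r4=0xb4 r5=0x20  N=1 Z=0
after  5: r0=0xe0 r1=0x90 r2=0xb0 r3=0x04 r4=0xb4 r5=0x20  N=1 Z=0
-- IRQ taken; context saved, return-PC = 6 --

SAVED = 0xb0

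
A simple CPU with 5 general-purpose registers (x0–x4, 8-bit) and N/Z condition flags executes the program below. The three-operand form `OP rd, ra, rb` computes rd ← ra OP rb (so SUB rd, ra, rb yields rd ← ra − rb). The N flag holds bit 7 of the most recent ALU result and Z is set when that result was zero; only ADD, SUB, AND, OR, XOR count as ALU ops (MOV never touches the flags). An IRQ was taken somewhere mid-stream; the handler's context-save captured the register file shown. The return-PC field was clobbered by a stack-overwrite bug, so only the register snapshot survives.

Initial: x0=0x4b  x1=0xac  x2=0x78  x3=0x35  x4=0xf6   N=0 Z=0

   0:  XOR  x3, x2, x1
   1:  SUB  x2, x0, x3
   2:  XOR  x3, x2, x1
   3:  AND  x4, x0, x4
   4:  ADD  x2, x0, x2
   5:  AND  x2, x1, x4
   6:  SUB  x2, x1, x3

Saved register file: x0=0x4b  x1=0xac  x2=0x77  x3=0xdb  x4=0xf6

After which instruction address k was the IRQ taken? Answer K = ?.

K = 2

after  0: x0=0x4b x1=0xac x2=0x78 x3=0xd4 x4=0xf6  N=1 Z=0
after  1: x0=0x4b x1=0xac x2=0x77 x3=0xd4 x4=0xf6  N=0 Z=0
after  2: x0=0x4b x1=0xac x2=0x77 x3=0xdb x4=0xf6  N=1 Z=0
-- IRQ taken; context saved, return-PC = 3 --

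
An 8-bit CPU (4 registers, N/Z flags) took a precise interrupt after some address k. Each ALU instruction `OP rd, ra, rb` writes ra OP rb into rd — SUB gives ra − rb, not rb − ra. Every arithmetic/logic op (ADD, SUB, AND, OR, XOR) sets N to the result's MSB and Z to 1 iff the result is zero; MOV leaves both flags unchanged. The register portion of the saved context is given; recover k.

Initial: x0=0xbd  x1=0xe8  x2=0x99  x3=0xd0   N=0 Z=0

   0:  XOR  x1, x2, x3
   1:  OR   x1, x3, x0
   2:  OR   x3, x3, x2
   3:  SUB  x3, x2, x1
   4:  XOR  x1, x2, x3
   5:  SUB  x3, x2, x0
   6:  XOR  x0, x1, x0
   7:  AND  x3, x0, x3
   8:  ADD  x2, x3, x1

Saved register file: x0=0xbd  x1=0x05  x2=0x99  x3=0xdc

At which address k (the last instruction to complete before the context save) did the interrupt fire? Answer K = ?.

K = 5

after  0: x0=0xbd x1=0x49 x2=0x99 x3=0xd0  N=0 Z=0
after  1: x0=0xbd x1=0xfd x2=0x99 x3=0xd0  N=1 Z=0
after  2: x0=0xbd x1=0xfd x2=0x99 x3=0xd9  N=1 Z=0
after  3: x0=0xbd x1=0xfd x2=0x99 x3=0x9c  N=1 Z=0
after  4: x0=0xbd x1=0x05 x2=0x99 x3=0x9c  N=0 Z=0
after  5: x0=0xbd x1=0x05 x2=0x99 x3=0xdc  N=1 Z=0
-- IRQ taken; context saved, return-PC = 6 --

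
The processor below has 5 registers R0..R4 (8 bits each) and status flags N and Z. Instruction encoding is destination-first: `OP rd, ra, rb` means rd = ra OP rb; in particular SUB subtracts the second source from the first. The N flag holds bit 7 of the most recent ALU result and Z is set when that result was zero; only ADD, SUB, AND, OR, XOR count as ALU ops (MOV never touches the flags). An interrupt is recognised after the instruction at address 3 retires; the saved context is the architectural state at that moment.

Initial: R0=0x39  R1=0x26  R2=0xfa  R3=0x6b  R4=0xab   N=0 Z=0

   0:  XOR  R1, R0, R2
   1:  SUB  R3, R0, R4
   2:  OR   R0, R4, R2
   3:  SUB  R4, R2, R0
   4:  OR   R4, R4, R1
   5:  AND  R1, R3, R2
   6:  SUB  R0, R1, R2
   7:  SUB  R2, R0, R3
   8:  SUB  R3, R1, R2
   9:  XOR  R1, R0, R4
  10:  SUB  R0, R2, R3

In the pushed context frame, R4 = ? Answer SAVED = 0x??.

SAVED = 0xff

after  0: R0=0x39 R1=0xc3 R2=0xfa R3=0x6b R4=0xab  N=1 Z=0
after  1: R0=0x39 R1=0xc3 R2=0xfa R3=0x8e R4=0xab  N=1 Z=0
after  2: R0=0xfb R1=0xc3 R2=0xfa R3=0x8e R4=0xab  N=1 Z=0
after  3: R0=0xfb R1=0xc3 R2=0xfa R3=0x8e R4=0xff  N=1 Z=0
-- IRQ taken; context saved, return-PC = 4 --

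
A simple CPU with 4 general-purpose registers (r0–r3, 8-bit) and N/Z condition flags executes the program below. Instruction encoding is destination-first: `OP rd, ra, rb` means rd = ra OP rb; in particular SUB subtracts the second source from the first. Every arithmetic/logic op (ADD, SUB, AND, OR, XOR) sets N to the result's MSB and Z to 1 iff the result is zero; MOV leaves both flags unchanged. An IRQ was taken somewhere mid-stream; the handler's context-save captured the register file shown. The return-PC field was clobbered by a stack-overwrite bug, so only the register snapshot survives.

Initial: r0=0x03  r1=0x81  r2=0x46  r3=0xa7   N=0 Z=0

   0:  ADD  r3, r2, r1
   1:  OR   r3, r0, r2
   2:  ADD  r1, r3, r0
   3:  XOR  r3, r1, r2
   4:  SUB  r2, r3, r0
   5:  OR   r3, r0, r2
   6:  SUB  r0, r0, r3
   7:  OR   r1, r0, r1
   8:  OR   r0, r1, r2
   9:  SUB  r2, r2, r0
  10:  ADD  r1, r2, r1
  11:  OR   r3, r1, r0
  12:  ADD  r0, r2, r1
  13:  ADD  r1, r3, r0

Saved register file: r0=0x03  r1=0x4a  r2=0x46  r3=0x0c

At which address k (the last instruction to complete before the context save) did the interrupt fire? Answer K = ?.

K = 3

after  0: r0=0x03 r1=0x81 r2=0x46 r3=0xc7  N=1 Z=0
after  1: r0=0x03 r1=0x81 r2=0x46 r3=0x47  N=0 Z=0
after  2: r0=0x03 r1=0x4a r2=0x46 r3=0x47  N=0 Z=0
after  3: r0=0x03 r1=0x4a r2=0x46 r3=0x0c  N=0 Z=0
-- IRQ taken; context saved, return-PC = 4 --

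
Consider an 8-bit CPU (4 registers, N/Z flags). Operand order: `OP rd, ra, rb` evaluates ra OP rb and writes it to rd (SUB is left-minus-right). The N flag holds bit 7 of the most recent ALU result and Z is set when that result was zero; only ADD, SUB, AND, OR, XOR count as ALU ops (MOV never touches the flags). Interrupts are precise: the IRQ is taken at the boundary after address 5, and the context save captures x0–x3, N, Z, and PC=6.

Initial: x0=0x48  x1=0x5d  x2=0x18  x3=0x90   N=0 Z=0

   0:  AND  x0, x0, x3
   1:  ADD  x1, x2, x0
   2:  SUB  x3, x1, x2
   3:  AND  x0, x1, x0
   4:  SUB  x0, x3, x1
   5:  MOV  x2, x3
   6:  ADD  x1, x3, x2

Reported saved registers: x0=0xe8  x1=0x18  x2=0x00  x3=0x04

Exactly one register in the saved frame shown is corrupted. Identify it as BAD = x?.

after  0: x0=0x00 x1=0x5d x2=0x18 x3=0x90  N=0 Z=1
after  1: x0=0x00 x1=0x18 x2=0x18 x3=0x90  N=0 Z=0
after  2: x0=0x00 x1=0x18 x2=0x18 x3=0x00  N=0 Z=1
after  3: x0=0x00 x1=0x18 x2=0x18 x3=0x00  N=0 Z=1
after  4: x0=0xe8 x1=0x18 x2=0x18 x3=0x00  N=1 Z=0
after  5: x0=0xe8 x1=0x18 x2=0x00 x3=0x00  N=1 Z=0
-- IRQ taken; context saved, return-PC = 6 --
mismatch: x3: reported 0x04 vs actual 0x00

BAD = x3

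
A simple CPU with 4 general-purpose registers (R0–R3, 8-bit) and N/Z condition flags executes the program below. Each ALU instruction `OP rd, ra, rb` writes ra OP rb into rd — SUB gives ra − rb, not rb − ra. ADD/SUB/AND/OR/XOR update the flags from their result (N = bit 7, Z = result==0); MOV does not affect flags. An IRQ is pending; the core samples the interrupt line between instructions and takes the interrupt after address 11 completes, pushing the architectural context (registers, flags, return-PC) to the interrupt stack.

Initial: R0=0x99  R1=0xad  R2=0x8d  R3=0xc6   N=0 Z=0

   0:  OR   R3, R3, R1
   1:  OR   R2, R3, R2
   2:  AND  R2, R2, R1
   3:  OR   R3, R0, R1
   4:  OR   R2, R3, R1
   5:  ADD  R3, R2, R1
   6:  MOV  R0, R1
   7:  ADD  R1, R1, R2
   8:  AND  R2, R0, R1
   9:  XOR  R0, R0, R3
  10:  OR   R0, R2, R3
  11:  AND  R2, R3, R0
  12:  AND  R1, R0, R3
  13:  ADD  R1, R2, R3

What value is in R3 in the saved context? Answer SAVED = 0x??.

after  0: R0=0x99 R1=0xad R2=0x8d R3=0xef  N=1 Z=0
after  1: R0=0x99 R1=0xad R2=0xef R3=0xef  N=1 Z=0
after  2: R0=0x99 R1=0xad R2=0xad R3=0xef  N=1 Z=0
after  3: R0=0x99 R1=0xad R2=0xad R3=0xbd  N=1 Z=0
after  4: R0=0x99 R1=0xad R2=0xbd R3=0xbd  N=1 Z=0
after  5: R0=0x99 R1=0xad R2=0xbd R3=0x6a  N=0 Z=0
after  6: R0=0xad R1=0xad R2=0xbd R3=0x6a  N=0 Z=0
after  7: R0=0xad R1=0x6a R2=0xbd R3=0x6a  N=0 Z=0
after  8: R0=0xad R1=0x6a R2=0x28 R3=0x6a  N=0 Z=0
after  9: R0=0xc7 R1=0x6a R2=0x28 R3=0x6a  N=1 Z=0
after 10: R0=0x6a R1=0x6a R2=0x28 R3=0x6a  N=0 Z=0
after 11: R0=0x6a R1=0x6a R2=0x6a R3=0x6a  N=0 Z=0
-- IRQ taken; context saved, return-PC = 12 --

SAVED = 0x6a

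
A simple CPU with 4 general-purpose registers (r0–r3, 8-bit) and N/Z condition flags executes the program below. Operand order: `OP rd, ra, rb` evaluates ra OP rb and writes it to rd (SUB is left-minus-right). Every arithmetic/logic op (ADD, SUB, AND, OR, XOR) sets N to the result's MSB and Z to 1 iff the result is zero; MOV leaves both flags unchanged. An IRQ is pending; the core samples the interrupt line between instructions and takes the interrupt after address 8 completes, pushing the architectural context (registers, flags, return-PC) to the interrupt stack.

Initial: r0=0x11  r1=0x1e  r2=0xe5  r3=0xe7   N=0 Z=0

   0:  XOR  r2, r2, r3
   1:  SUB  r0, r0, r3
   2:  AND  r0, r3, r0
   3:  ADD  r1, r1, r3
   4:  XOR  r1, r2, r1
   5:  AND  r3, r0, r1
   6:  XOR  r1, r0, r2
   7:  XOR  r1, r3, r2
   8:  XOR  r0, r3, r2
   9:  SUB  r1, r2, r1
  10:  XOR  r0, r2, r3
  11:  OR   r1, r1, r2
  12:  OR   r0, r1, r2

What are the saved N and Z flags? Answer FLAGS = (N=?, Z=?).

FLAGS = (N=0, Z=1)

after  0: r0=0x11 r1=0x1e r2=0x02 r3=0xe7  N=0 Z=0
after  1: r0=0x2a r1=0x1e r2=0x02 r3=0xe7  N=0 Z=0
after  2: r0=0x22 r1=0x1e r2=0x02 r3=0xe7  N=0 Z=0
after  3: r0=0x22 r1=0x05 r2=0x02 r3=0xe7  N=0 Z=0
after  4: r0=0x22 r1=0x07 r2=0x02 r3=0xe7  N=0 Z=0
after  5: r0=0x22 r1=0x07 r2=0x02 r3=0x02  N=0 Z=0
after  6: r0=0x22 r1=0x20 r2=0x02 r3=0x02  N=0 Z=0
after  7: r0=0x22 r1=0x00 r2=0x02 r3=0x02  N=0 Z=1
after  8: r0=0x00 r1=0x00 r2=0x02 r3=0x02  N=0 Z=1
-- IRQ taken; context saved, return-PC = 9 --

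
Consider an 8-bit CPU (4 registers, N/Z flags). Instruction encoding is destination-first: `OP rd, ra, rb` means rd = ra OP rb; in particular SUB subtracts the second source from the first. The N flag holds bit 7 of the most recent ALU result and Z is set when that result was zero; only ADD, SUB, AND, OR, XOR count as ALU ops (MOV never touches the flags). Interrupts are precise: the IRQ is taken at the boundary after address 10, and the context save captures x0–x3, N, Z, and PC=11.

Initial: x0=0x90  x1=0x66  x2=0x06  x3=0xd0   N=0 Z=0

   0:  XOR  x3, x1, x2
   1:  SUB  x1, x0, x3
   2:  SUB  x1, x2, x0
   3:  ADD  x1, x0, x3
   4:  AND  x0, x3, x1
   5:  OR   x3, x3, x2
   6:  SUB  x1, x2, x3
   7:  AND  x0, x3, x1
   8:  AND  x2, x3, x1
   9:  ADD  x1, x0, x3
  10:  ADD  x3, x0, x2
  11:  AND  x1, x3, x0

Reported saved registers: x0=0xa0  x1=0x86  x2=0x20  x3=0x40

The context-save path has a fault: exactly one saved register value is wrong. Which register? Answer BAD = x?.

after  0: x0=0x90 x1=0x66 x2=0x06 x3=0x60  N=0 Z=0
after  1: x0=0x90 x1=0x30 x2=0x06 x3=0x60  N=0 Z=0
after  2: x0=0x90 x1=0x76 x2=0x06 x3=0x60  N=0 Z=0
after  3: x0=0x90 x1=0xf0 x2=0x06 x3=0x60  N=1 Z=0
after  4: x0=0x60 x1=0xf0 x2=0x06 x3=0x60  N=0 Z=0
after  5: x0=0x60 x1=0xf0 x2=0x06 x3=0x66  N=0 Z=0
after  6: x0=0x60 x1=0xa0 x2=0x06 x3=0x66  N=1 Z=0
after  7: x0=0x20 x1=0xa0 x2=0x06 x3=0x66  N=0 Z=0
after  8: x0=0x20 x1=0xa0 x2=0x20 x3=0x66  N=0 Z=0
after  9: x0=0x20 x1=0x86 x2=0x20 x3=0x66  N=1 Z=0
after 10: x0=0x20 x1=0x86 x2=0x20 x3=0x40  N=0 Z=0
-- IRQ taken; context saved, return-PC = 11 --
mismatch: x0: reported 0xa0 vs actual 0x20

BAD = x0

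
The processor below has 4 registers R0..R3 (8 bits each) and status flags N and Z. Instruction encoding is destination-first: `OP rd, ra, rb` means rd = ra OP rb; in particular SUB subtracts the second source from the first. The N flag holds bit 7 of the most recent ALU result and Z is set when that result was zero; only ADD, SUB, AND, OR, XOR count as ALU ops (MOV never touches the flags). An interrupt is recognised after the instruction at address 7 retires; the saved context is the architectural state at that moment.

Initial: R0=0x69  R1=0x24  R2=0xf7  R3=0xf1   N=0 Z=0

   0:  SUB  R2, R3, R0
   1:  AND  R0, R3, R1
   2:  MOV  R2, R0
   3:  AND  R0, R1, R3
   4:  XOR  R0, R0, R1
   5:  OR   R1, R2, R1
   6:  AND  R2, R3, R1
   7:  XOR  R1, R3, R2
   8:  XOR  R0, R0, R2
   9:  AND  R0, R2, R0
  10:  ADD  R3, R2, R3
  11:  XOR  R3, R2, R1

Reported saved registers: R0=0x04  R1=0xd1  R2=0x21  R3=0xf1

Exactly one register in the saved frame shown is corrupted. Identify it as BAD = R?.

BAD = R2

after  0: R0=0x69 R1=0x24 R2=0x88 R3=0xf1  N=1 Z=0
after  1: R0=0x20 R1=0x24 R2=0x88 R3=0xf1  N=0 Z=0
after  2: R0=0x20 R1=0x24 R2=0x20 R3=0xf1  N=0 Z=0
after  3: R0=0x20 R1=0x24 R2=0x20 R3=0xf1  N=0 Z=0
after  4: R0=0x04 R1=0x24 R2=0x20 R3=0xf1  N=0 Z=0
after  5: R0=0x04 R1=0x24 R2=0x20 R3=0xf1  N=0 Z=0
after  6: R0=0x04 R1=0x24 R2=0x20 R3=0xf1  N=0 Z=0
after  7: R0=0x04 R1=0xd1 R2=0x20 R3=0xf1  N=1 Z=0
-- IRQ taken; context saved, return-PC = 8 --
mismatch: R2: reported 0x21 vs actual 0x20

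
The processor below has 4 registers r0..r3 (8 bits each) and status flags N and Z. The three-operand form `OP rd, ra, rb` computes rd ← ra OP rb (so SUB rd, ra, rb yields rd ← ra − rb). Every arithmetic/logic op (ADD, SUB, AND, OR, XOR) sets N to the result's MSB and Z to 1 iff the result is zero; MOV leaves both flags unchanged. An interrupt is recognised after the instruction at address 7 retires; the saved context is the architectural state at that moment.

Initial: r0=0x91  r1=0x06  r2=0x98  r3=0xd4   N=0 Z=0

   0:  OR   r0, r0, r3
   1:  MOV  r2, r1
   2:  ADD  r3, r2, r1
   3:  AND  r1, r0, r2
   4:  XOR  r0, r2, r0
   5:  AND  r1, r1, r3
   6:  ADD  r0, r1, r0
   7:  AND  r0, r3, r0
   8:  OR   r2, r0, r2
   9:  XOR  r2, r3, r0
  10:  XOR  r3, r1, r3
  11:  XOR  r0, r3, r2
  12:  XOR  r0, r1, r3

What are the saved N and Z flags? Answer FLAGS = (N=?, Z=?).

FLAGS = (N=0, Z=0)

after  0: r0=0xd5 r1=0x06 r2=0x98 r3=0xd4  N=1 Z=0
after  1: r0=0xd5 r1=0x06 r2=0x06 r3=0xd4  N=1 Z=0
after  2: r0=0xd5 r1=0x06 r2=0x06 r3=0x0c  N=0 Z=0
after  3: r0=0xd5 r1=0x04 r2=0x06 r3=0x0c  N=0 Z=0
after  4: r0=0xd3 r1=0x04 r2=0x06 r3=0x0c  N=1 Z=0
after  5: r0=0xd3 r1=0x04 r2=0x06 r3=0x0c  N=0 Z=0
after  6: r0=0xd7 r1=0x04 r2=0x06 r3=0x0c  N=1 Z=0
after  7: r0=0x04 r1=0x04 r2=0x06 r3=0x0c  N=0 Z=0
-- IRQ taken; context saved, return-PC = 8 --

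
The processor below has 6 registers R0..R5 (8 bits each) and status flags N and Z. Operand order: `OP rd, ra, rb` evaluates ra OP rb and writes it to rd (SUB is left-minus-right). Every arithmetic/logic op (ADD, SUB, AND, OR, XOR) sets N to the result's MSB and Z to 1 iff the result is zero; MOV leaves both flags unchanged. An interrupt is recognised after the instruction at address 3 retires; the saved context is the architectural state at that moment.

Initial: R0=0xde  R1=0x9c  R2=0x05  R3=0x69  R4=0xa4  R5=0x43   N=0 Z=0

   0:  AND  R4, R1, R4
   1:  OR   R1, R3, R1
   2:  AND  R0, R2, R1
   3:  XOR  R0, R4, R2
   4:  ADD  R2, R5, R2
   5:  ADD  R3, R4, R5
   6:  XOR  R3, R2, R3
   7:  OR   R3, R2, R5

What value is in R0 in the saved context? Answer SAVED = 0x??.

SAVED = 0x81

after  0: R0=0xde R1=0x9c R2=0x05 R3=0x69 R4=0x84 R5=0x43  N=1 Z=0
after  1: R0=0xde R1=0xfd R2=0x05 R3=0x69 R4=0x84 R5=0x43  N=1 Z=0
after  2: R0=0x05 R1=0xfd R2=0x05 R3=0x69 R4=0x84 R5=0x43  N=0 Z=0
after  3: R0=0x81 R1=0xfd R2=0x05 R3=0x69 R4=0x84 R5=0x43  N=1 Z=0
-- IRQ taken; context saved, return-PC = 4 --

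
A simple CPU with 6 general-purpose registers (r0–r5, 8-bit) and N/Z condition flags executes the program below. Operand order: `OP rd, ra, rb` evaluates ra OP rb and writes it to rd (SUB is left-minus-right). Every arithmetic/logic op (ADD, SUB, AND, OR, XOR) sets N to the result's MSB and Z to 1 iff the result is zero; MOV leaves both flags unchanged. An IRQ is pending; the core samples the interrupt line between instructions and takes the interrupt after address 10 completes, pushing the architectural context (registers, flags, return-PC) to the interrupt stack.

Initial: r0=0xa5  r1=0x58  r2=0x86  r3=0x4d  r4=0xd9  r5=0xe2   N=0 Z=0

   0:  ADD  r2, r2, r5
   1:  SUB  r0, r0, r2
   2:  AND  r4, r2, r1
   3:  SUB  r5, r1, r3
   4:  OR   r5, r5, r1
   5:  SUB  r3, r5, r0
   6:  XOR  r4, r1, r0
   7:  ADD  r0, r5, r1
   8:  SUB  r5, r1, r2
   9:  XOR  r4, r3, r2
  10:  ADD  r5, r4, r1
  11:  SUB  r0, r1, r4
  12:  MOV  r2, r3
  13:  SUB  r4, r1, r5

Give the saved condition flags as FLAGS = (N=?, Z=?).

after  0: r0=0xa5 r1=0x58 r2=0x68 r3=0x4d r4=0xd9 r5=0xe2  N=0 Z=0
after  1: r0=0x3d r1=0x58 r2=0x68 r3=0x4d r4=0xd9 r5=0xe2  N=0 Z=0
after  2: r0=0x3d r1=0x58 r2=0x68 r3=0x4d r4=0x48 r5=0xe2  N=0 Z=0
after  3: r0=0x3d r1=0x58 r2=0x68 r3=0x4d r4=0x48 r5=0x0b  N=0 Z=0
after  4: r0=0x3d r1=0x58 r2=0x68 r3=0x4d r4=0x48 r5=0x5b  N=0 Z=0
after  5: r0=0x3d r1=0x58 r2=0x68 r3=0x1e r4=0x48 r5=0x5b  N=0 Z=0
after  6: r0=0x3d r1=0x58 r2=0x68 r3=0x1e r4=0x65 r5=0x5b  N=0 Z=0
after  7: r0=0xb3 r1=0x58 r2=0x68 r3=0x1e r4=0x65 r5=0x5b  N=1 Z=0
after  8: r0=0xb3 r1=0x58 r2=0x68 r3=0x1e r4=0x65 r5=0xf0  N=1 Z=0
after  9: r0=0xb3 r1=0x58 r2=0x68 r3=0x1e r4=0x76 r5=0xf0  N=0 Z=0
after 10: r0=0xb3 r1=0x58 r2=0x68 r3=0x1e r4=0x76 r5=0xce  N=1 Z=0
-- IRQ taken; context saved, return-PC = 11 --

FLAGS = (N=1, Z=0)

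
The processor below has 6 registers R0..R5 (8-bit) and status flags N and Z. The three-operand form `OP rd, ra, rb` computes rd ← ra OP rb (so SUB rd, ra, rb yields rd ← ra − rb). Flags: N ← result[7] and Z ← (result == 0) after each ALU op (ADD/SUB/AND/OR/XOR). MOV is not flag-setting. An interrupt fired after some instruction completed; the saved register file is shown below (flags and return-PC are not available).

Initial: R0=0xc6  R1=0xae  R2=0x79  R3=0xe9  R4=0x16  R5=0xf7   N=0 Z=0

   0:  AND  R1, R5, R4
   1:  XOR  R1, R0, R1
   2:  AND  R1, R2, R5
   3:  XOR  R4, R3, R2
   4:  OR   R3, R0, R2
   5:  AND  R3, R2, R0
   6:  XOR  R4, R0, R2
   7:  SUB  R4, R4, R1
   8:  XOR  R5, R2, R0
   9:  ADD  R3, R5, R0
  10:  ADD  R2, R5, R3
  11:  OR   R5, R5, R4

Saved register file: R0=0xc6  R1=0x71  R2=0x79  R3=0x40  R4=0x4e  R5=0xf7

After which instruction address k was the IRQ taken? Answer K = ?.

after  0: R0=0xc6 R1=0x16 R2=0x79 R3=0xe9 R4=0x16 R5=0xf7  N=0 Z=0
after  1: R0=0xc6 R1=0xd0 R2=0x79 R3=0xe9 R4=0x16 R5=0xf7  N=1 Z=0
after  2: R0=0xc6 R1=0x71 R2=0x79 R3=0xe9 R4=0x16 R5=0xf7  N=0 Z=0
after  3: R0=0xc6 R1=0x71 R2=0x79 R3=0xe9 R4=0x90 R5=0xf7  N=1 Z=0
after  4: R0=0xc6 R1=0x71 R2=0x79 R3=0xff R4=0x90 R5=0xf7  N=1 Z=0
after  5: R0=0xc6 R1=0x71 R2=0x79 R3=0x40 R4=0x90 R5=0xf7  N=0 Z=0
after  6: R0=0xc6 R1=0x71 R2=0x79 R3=0x40 R4=0xbf R5=0xf7  N=1 Z=0
after  7: R0=0xc6 R1=0x71 R2=0x79 R3=0x40 R4=0x4e R5=0xf7  N=0 Z=0
-- IRQ taken; context saved, return-PC = 8 --

K = 7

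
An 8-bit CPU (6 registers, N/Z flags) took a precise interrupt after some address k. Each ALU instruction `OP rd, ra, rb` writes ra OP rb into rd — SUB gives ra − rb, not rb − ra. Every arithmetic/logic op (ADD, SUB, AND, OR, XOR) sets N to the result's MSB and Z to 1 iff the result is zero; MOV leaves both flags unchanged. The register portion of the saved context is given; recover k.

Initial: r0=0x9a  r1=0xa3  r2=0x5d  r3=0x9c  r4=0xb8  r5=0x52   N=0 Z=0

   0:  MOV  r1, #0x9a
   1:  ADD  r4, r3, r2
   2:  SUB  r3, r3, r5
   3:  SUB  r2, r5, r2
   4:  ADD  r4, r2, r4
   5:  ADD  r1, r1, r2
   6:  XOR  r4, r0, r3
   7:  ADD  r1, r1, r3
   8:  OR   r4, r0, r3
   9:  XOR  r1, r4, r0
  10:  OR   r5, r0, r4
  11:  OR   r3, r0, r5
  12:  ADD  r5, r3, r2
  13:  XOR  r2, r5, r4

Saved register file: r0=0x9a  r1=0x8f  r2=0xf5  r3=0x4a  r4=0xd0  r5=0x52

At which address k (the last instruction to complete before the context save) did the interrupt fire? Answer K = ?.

after  0: r0=0x9a r1=0x9a r2=0x5d r3=0x9c r4=0xb8 r5=0x52  N=0 Z=0
after  1: r0=0x9a r1=0x9a r2=0x5d r3=0x9c r4=0xf9 r5=0x52  N=1 Z=0
after  2: r0=0x9a r1=0x9a r2=0x5d r3=0x4a r4=0xf9 r5=0x52  N=0 Z=0
after  3: r0=0x9a r1=0x9a r2=0xf5 r3=0x4a r4=0xf9 r5=0x52  N=1 Z=0
after  4: r0=0x9a r1=0x9a r2=0xf5 r3=0x4a r4=0xee r5=0x52  N=1 Z=0
after  5: r0=0x9a r1=0x8f r2=0xf5 r3=0x4a r4=0xee r5=0x52  N=1 Z=0
after  6: r0=0x9a r1=0x8f r2=0xf5 r3=0x4a r4=0xd0 r5=0x52  N=1 Z=0
-- IRQ taken; context saved, return-PC = 7 --

K = 6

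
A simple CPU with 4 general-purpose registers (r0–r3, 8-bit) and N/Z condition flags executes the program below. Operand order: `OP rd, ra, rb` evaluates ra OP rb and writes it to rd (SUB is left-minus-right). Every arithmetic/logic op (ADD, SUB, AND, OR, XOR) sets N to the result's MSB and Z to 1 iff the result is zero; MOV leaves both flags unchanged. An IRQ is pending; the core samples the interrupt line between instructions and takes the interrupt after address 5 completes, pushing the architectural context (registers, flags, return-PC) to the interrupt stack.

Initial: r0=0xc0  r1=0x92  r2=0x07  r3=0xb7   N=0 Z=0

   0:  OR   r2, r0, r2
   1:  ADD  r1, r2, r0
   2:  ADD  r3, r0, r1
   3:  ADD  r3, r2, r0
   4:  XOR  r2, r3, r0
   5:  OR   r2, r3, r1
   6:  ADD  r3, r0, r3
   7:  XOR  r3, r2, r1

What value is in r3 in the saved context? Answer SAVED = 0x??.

after  0: r0=0xc0 r1=0x92 r2=0xc7 r3=0xb7  N=1 Z=0
after  1: r0=0xc0 r1=0x87 r2=0xc7 r3=0xb7  N=1 Z=0
after  2: r0=0xc0 r1=0x87 r2=0xc7 r3=0x47  N=0 Z=0
after  3: r0=0xc0 r1=0x87 r2=0xc7 r3=0x87  N=1 Z=0
after  4: r0=0xc0 r1=0x87 r2=0x47 r3=0x87  N=0 Z=0
after  5: r0=0xc0 r1=0x87 r2=0x87 r3=0x87  N=1 Z=0
-- IRQ taken; context saved, return-PC = 6 --

SAVED = 0x87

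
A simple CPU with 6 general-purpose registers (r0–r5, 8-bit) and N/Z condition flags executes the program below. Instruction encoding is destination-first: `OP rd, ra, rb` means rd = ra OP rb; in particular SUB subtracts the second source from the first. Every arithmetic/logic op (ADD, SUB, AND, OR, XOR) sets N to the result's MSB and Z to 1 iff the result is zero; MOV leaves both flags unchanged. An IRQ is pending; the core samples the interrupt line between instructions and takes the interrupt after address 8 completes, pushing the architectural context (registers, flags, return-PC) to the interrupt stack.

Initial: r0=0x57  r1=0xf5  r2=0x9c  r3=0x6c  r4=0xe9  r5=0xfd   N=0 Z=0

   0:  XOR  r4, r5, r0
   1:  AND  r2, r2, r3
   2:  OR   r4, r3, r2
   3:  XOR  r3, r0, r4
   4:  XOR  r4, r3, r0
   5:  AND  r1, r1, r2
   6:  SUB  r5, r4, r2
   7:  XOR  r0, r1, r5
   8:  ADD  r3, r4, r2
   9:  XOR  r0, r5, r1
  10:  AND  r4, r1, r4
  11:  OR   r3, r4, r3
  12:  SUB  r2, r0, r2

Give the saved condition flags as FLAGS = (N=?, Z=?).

FLAGS = (N=0, Z=0)

after  0: r0=0x57 r1=0xf5 r2=0x9c r3=0x6c r4=0xaa r5=0xfd  N=1 Z=0
after  1: r0=0x57 r1=0xf5 r2=0x0c r3=0x6c r4=0xaa r5=0xfd  N=0 Z=0
after  2: r0=0x57 r1=0xf5 r2=0x0c r3=0x6c r4=0x6c r5=0xfd  N=0 Z=0
after  3: r0=0x57 r1=0xf5 r2=0x0c r3=0x3b r4=0x6c r5=0xfd  N=0 Z=0
after  4: r0=0x57 r1=0xf5 r2=0x0c r3=0x3b r4=0x6c r5=0xfd  N=0 Z=0
after  5: r0=0x57 r1=0x04 r2=0x0c r3=0x3b r4=0x6c r5=0xfd  N=0 Z=0
after  6: r0=0x57 r1=0x04 r2=0x0c r3=0x3b r4=0x6c r5=0x60  N=0 Z=0
after  7: r0=0x64 r1=0x04 r2=0x0c r3=0x3b r4=0x6c r5=0x60  N=0 Z=0
after  8: r0=0x64 r1=0x04 r2=0x0c r3=0x78 r4=0x6c r5=0x60  N=0 Z=0
-- IRQ taken; context saved, return-PC = 9 --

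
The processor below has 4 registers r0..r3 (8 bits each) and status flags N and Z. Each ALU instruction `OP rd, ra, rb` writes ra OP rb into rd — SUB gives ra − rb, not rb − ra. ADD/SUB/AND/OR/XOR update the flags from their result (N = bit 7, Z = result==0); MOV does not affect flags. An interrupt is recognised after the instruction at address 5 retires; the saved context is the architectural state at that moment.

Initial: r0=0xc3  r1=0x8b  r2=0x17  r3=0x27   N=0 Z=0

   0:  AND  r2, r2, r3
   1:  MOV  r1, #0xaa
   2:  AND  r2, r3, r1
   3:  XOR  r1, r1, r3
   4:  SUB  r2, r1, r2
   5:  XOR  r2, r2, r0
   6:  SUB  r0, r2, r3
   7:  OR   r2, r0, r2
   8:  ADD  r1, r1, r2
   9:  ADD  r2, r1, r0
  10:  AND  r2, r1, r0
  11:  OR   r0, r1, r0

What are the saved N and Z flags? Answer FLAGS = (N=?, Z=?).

FLAGS = (N=1, Z=0)

after  0: r0=0xc3 r1=0x8b r2=0x07 r3=0x27  N=0 Z=0
after  1: r0=0xc3 r1=0xaa r2=0x07 r3=0x27  N=0 Z=0
after  2: r0=0xc3 r1=0xaa r2=0x22 r3=0x27  N=0 Z=0
after  3: r0=0xc3 r1=0x8d r2=0x22 r3=0x27  N=1 Z=0
after  4: r0=0xc3 r1=0x8d r2=0x6b r3=0x27  N=0 Z=0
after  5: r0=0xc3 r1=0x8d r2=0xa8 r3=0x27  N=1 Z=0
-- IRQ taken; context saved, return-PC = 6 --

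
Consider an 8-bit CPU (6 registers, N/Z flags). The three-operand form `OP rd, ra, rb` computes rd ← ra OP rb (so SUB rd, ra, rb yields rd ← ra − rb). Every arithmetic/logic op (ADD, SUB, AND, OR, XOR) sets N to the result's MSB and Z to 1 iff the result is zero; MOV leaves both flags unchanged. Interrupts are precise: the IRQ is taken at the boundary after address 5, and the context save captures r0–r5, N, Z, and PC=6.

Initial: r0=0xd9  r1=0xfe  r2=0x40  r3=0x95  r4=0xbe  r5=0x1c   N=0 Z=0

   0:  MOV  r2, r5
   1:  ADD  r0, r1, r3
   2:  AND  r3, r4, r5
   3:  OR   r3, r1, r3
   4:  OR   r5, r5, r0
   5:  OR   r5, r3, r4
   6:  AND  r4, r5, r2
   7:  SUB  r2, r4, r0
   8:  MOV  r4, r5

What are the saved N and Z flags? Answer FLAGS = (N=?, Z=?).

FLAGS = (N=1, Z=0)

after  0: r0=0xd9 r1=0xfe r2=0x1c r3=0x95 r4=0xbe r5=0x1c  N=0 Z=0
after  1: r0=0x93 r1=0xfe r2=0x1c r3=0x95 r4=0xbe r5=0x1c  N=1 Z=0
after  2: r0=0x93 r1=0xfe r2=0x1c r3=0x1c r4=0xbe r5=0x1c  N=0 Z=0
after  3: r0=0x93 r1=0xfe r2=0x1c r3=0xfe r4=0xbe r5=0x1c  N=1 Z=0
after  4: r0=0x93 r1=0xfe r2=0x1c r3=0xfe r4=0xbe r5=0x9f  N=1 Z=0
after  5: r0=0x93 r1=0xfe r2=0x1c r3=0xfe r4=0xbe r5=0xfe  N=1 Z=0
-- IRQ taken; context saved, return-PC = 6 --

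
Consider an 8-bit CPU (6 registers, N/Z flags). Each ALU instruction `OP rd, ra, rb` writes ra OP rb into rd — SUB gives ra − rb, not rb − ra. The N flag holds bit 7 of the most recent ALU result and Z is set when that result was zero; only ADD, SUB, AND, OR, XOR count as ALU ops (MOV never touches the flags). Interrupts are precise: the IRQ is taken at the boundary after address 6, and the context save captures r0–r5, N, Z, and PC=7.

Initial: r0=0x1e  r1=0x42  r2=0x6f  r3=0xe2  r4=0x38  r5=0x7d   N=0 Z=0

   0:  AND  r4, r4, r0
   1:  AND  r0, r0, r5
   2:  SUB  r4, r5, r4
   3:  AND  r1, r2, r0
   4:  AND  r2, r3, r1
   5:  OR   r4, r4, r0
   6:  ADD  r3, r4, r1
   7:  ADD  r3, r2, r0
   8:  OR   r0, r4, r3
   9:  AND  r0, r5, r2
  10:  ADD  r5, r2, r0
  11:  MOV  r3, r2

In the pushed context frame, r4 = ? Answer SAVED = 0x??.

after  0: r0=0x1e r1=0x42 r2=0x6f r3=0xe2 r4=0x18 r5=0x7d  N=0 Z=0
after  1: r0=0x1c r1=0x42 r2=0x6f r3=0xe2 r4=0x18 r5=0x7d  N=0 Z=0
after  2: r0=0x1c r1=0x42 r2=0x6f r3=0xe2 r4=0x65 r5=0x7d  N=0 Z=0
after  3: r0=0x1c r1=0x0c r2=0x6f r3=0xe2 r4=0x65 r5=0x7d  N=0 Z=0
after  4: r0=0x1c r1=0x0c r2=0x00 r3=0xe2 r4=0x65 r5=0x7d  N=0 Z=1
after  5: r0=0x1c r1=0x0c r2=0x00 r3=0xe2 r4=0x7d r5=0x7d  N=0 Z=0
after  6: r0=0x1c r1=0x0c r2=0x00 r3=0x89 r4=0x7d r5=0x7d  N=1 Z=0
-- IRQ taken; context saved, return-PC = 7 --

SAVED = 0x7d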